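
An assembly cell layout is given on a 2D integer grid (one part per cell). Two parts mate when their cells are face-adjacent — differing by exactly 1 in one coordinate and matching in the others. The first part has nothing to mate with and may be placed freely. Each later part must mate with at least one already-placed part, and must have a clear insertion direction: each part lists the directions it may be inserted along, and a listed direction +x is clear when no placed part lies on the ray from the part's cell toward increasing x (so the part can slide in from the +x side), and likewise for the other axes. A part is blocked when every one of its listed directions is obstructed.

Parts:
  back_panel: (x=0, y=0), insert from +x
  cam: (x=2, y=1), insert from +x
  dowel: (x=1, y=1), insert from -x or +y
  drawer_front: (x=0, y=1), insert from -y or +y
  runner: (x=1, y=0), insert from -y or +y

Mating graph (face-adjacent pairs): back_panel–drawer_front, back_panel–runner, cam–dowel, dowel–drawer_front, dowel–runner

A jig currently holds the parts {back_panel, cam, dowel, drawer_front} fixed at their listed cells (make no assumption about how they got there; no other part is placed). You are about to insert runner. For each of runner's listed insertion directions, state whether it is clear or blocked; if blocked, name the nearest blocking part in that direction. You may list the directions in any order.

+y: blocked by dowel; -y: clear

-y: ray from runner(1, 0) has no placed part ⇒ clear
+y: nearest on ray is dowel@(1, 1) ⇒ blocked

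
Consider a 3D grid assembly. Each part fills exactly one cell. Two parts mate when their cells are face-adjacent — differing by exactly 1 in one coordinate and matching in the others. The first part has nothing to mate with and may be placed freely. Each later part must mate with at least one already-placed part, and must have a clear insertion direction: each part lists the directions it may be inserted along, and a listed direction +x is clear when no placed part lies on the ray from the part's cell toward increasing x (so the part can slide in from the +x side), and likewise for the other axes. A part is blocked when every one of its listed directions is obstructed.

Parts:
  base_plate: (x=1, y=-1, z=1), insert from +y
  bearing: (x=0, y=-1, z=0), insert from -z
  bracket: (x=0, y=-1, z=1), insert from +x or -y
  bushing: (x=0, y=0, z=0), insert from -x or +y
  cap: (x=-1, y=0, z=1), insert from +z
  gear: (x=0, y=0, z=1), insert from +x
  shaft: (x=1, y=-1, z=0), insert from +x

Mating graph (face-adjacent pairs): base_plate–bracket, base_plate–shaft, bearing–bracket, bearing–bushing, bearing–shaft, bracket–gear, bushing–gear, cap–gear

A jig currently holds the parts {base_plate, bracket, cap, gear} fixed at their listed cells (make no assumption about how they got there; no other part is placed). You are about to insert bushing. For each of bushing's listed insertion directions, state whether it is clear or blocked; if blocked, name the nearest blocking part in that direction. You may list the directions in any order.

+y: clear; -x: clear

-x: ray from bushing(0, 0, 0) has no placed part ⇒ clear
+y: ray from bushing(0, 0, 0) has no placed part ⇒ clear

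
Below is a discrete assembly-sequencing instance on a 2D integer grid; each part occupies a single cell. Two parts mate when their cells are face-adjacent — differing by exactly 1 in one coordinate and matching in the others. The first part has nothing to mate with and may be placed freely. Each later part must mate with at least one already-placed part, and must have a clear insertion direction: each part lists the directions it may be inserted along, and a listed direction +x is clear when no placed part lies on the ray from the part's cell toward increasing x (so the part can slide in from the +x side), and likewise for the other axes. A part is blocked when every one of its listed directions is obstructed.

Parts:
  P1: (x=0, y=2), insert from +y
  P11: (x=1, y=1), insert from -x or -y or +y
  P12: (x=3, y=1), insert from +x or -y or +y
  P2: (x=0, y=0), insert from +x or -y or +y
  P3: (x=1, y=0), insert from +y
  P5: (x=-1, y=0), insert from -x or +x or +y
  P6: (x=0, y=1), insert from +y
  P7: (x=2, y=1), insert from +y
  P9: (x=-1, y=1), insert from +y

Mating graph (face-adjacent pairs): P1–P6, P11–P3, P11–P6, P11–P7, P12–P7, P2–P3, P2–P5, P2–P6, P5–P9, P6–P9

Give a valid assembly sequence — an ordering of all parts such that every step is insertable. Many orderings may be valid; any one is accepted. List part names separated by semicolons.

1. P6@(0, 1) [+y clear] — {P6}
2. P1@(0, 2) [+y clear] — {P1, P6}
3. P9@(-1, 1) [+y clear] — {P1, P6, P9}
4. P5@(-1, 0) [-x clear] — {P1, P5, P6, P9}
5. P2@(0, 0) [+x clear] — {P1, P2, P5, P6, P9}
6. P3@(1, 0) [+y clear] — {P1, P2, P3, P5, P6, P9}
7. P11@(1, 1) [+y clear] — {P1, P11, P2, P3, P5, P6, P9}
8. P7@(2, 1) [+y clear] — {P1, P11, P2, P3, P5, P6, P7, P9}
9. P12@(3, 1) [+x clear] — {P1, P11, P12, P2, P3, P5, P6, P7, P9}

P6; P1; P9; P5; P2; P3; P11; P7; P12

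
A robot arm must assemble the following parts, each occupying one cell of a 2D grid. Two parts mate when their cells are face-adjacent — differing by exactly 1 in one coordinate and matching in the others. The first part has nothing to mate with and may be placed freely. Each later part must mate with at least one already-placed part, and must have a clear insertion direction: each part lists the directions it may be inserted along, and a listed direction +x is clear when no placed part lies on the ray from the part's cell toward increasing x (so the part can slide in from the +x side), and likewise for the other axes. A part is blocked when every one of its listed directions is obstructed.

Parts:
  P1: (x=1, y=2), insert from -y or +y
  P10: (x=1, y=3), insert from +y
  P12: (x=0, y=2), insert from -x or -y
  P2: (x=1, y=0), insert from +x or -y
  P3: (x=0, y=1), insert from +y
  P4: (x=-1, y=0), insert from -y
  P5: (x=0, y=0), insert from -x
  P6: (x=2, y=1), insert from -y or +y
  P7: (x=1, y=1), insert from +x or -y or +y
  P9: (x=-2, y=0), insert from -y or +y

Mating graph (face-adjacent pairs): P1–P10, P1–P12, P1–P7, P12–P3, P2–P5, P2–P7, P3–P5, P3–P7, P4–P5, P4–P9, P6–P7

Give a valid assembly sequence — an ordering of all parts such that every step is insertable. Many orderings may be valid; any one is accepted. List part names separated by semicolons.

P5; P2; P4; P3; P9; P7; P12; P6; P1; P10

1. P5@(0, 0) [-x clear] — {P5}
2. P2@(1, 0) [+x clear] — {P2, P5}
3. P4@(-1, 0) [-y clear] — {P2, P4, P5}
4. P3@(0, 1) [+y clear] — {P2, P3, P4, P5}
5. P9@(-2, 0) [-y clear] — {P2, P3, P4, P5, P9}
6. P7@(1, 1) [+x clear] — {P2, P3, P4, P5, P7, P9}
7. P12@(0, 2) [-x clear] — {P12, P2, P3, P4, P5, P7, P9}
8. P6@(2, 1) [-y clear] — {P12, P2, P3, P4, P5, P6, P7, P9}
9. P1@(1, 2) [+y clear] — {P1, P12, P2, P3, P4, P5, P6, P7, P9}
10. P10@(1, 3) [+y clear] — {P1, P10, P12, P2, P3, P4, P5, P6, P7, P9}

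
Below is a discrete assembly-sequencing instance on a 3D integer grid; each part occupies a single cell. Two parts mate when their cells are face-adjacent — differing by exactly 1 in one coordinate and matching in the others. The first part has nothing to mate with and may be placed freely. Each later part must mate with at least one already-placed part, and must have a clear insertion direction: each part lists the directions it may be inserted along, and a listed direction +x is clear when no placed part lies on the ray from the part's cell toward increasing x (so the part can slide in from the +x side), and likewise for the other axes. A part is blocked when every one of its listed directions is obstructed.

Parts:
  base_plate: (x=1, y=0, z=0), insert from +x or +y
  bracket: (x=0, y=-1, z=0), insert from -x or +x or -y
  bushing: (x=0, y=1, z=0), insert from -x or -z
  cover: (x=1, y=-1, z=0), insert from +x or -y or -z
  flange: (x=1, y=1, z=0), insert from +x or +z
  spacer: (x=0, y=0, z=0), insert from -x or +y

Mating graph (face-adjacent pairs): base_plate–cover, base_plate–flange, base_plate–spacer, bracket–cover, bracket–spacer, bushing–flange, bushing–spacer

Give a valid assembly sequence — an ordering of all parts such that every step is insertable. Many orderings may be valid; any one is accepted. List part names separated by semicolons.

flange; bushing; spacer; bracket; base_plate; cover

1. flange@(1, 1, 0) [+x clear] — {flange}
2. bushing@(0, 1, 0) [-x clear] — {bushing, flange}
3. spacer@(0, 0, 0) [-x clear] — {bushing, flange, spacer}
4. bracket@(0, -1, 0) [-x clear] — {bracket, bushing, flange, spacer}
5. base_plate@(1, 0, 0) [+x clear] — {base_plate, bracket, bushing, flange, spacer}
6. cover@(1, -1, 0) [+x clear] — {base_plate, bracket, bushing, cover, flange, spacer}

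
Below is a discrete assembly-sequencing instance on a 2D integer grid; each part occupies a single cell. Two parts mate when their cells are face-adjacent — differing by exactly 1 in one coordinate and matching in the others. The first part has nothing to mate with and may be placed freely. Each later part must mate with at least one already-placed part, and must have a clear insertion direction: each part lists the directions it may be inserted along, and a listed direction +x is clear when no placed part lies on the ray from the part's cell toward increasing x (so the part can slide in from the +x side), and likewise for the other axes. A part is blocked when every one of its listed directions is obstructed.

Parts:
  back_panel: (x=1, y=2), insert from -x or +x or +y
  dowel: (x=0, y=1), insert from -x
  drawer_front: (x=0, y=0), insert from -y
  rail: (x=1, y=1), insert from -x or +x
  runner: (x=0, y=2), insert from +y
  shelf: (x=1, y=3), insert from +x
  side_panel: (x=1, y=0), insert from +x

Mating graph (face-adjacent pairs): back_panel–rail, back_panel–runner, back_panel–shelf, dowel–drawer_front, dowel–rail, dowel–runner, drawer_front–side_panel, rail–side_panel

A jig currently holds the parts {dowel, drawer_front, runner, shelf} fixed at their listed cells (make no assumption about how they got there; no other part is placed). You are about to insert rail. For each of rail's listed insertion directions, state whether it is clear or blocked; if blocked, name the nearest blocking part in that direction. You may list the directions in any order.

+x: clear; -x: blocked by dowel

-x: nearest on ray is dowel@(0, 1) ⇒ blocked
+x: ray from rail(1, 1) has no placed part ⇒ clear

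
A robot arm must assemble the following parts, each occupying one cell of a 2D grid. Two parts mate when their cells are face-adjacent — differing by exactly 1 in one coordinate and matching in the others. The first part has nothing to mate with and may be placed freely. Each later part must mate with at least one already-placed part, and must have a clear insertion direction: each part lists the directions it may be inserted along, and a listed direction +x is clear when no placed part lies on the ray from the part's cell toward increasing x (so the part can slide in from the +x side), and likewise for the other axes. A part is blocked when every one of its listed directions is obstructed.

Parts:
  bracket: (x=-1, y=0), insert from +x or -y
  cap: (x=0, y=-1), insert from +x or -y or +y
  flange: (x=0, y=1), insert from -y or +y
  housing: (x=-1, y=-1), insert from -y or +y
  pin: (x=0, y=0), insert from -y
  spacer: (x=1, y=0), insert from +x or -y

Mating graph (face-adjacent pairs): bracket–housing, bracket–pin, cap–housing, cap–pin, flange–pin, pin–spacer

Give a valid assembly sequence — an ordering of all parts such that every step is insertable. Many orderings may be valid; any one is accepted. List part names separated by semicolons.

1. housing@(-1, -1) [-y clear] — {housing}
2. bracket@(-1, 0) [+x clear] — {bracket, housing}
3. pin@(0, 0) [-y clear] — {bracket, housing, pin}
4. cap@(0, -1) [+x clear] — {bracket, cap, housing, pin}
5. spacer@(1, 0) [+x clear] — {bracket, cap, housing, pin, spacer}
6. flange@(0, 1) [+y clear] — {bracket, cap, flange, housing, pin, spacer}

housing; bracket; pin; cap; spacer; flange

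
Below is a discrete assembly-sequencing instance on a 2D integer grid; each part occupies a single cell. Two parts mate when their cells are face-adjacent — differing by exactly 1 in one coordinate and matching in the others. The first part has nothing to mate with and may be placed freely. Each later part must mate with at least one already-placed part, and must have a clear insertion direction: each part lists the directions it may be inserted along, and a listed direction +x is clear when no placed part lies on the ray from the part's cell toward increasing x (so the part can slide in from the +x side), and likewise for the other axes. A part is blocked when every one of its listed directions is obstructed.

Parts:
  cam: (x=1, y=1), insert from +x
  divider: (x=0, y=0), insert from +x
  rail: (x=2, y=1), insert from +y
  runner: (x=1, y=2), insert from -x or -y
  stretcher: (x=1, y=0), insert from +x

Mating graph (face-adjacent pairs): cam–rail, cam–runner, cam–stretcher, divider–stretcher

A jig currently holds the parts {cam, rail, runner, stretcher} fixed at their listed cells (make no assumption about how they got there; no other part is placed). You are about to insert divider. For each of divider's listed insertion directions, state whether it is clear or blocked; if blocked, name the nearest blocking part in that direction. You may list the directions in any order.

+x: nearest on ray is stretcher@(1, 0) ⇒ blocked

+x: blocked by stretcher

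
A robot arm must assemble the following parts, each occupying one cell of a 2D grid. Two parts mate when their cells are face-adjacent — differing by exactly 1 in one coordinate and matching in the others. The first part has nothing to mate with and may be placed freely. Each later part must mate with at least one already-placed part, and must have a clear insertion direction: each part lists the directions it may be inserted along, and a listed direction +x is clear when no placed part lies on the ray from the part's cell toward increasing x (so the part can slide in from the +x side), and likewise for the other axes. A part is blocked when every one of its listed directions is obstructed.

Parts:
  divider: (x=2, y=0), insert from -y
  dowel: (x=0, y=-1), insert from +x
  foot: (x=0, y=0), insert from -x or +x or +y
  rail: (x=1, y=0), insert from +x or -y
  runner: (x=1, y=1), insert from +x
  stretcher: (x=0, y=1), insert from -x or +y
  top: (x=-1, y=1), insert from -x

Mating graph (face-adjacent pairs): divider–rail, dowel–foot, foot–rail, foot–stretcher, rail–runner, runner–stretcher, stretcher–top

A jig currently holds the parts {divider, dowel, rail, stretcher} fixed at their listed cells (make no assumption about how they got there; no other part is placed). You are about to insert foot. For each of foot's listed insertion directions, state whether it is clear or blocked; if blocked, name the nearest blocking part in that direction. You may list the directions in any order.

-x: ray from foot(0, 0) has no placed part ⇒ clear
+x: nearest on ray is rail@(1, 0) ⇒ blocked
+y: nearest on ray is stretcher@(0, 1) ⇒ blocked

+x: blocked by rail; +y: blocked by stretcher; -x: clear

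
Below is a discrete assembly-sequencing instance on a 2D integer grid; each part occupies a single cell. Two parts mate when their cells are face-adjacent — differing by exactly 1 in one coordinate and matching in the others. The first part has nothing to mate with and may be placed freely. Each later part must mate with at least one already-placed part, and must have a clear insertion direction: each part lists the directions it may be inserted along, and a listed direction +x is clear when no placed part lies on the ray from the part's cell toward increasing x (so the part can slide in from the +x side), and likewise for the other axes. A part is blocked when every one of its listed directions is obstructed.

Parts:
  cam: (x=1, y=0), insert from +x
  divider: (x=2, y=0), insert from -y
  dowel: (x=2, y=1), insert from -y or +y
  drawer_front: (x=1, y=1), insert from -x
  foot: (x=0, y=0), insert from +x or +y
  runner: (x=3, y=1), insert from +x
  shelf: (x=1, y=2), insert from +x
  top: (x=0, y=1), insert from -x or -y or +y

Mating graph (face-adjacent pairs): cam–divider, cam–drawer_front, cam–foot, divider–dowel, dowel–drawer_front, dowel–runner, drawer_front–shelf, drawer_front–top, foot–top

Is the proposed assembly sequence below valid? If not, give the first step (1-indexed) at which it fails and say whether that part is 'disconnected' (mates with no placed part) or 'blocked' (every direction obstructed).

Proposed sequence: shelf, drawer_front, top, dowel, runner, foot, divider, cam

Invalid at step 8 (blocked)

1. shelf@(1, 2) [+x clear] — {shelf}
2. drawer_front@(1, 1) [-x clear] — {drawer_front, shelf}
3. top@(0, 1) [-x clear] — {drawer_front, shelf, top}
4. dowel@(2, 1) [-y clear] — {dowel, drawer_front, shelf, top}
5. runner@(3, 1) [+x clear] — {dowel, drawer_front, runner, shelf, top}
6. foot@(0, 0) [+x clear] — {dowel, drawer_front, foot, runner, shelf, top}
7. divider@(2, 0) [-y clear] — {divider, dowel, drawer_front, foot, runner, shelf, top}
8. cam@(1, 0) — +x all obstructed ⇒ blocked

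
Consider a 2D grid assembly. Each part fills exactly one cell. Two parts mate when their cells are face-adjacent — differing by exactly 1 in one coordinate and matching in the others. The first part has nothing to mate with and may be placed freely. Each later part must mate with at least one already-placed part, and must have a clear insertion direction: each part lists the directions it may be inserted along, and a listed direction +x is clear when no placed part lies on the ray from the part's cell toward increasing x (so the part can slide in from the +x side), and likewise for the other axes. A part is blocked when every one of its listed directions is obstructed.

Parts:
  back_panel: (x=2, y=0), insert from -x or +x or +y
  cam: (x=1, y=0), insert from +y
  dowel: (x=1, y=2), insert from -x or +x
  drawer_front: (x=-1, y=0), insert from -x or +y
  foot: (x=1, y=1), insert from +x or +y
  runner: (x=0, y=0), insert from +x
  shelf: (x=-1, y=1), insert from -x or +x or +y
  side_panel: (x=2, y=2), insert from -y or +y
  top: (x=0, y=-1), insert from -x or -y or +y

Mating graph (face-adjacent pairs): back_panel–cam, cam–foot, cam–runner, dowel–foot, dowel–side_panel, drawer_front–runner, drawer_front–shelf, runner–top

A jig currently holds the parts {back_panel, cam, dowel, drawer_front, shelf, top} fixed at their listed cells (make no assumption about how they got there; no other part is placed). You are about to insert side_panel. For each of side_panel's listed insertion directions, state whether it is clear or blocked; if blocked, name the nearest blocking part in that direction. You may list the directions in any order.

+y: clear; -y: blocked by back_panel

-y: nearest on ray is back_panel@(2, 0) ⇒ blocked
+y: ray from side_panel(2, 2) has no placed part ⇒ clear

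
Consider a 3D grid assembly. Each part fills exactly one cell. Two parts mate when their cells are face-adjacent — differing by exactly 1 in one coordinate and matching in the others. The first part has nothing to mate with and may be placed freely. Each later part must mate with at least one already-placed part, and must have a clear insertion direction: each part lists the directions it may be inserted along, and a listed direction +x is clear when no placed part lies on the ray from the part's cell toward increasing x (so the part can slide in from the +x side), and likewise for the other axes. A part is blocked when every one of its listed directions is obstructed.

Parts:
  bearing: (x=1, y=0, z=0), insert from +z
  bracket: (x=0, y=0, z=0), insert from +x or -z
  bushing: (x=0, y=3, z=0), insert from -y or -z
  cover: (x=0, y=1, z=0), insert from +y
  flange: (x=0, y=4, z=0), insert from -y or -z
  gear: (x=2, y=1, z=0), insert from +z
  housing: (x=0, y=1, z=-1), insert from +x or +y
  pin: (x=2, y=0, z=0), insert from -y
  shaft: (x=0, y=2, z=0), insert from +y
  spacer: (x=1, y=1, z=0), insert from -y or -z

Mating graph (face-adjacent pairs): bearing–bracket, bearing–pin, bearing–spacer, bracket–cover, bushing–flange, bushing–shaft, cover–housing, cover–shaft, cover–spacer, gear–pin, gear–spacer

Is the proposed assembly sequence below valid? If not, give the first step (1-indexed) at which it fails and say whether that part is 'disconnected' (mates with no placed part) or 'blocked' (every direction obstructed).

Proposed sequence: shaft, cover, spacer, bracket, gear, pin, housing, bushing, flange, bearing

Invalid at step 2 (blocked)

1. shaft@(0, 2, 0) [+y clear] — {shaft}
2. cover@(0, 1, 0) — +y all obstructed ⇒ blocked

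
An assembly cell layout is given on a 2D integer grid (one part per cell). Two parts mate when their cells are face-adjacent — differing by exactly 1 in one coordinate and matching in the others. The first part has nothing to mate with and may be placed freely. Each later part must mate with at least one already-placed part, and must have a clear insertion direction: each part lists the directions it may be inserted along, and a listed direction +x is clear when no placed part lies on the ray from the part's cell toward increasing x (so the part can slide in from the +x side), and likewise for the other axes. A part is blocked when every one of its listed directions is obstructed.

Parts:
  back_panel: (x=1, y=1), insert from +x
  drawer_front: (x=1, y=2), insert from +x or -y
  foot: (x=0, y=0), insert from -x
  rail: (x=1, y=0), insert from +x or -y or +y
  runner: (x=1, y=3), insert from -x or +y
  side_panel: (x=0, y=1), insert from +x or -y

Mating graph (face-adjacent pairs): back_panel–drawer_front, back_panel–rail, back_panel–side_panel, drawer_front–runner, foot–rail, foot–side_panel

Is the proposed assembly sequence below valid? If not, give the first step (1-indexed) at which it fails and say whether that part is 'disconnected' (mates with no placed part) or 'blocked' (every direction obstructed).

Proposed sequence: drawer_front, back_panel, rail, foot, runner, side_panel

1. drawer_front@(1, 2) [+x clear] — {drawer_front}
2. back_panel@(1, 1) [+x clear] — {back_panel, drawer_front}
3. rail@(1, 0) [+x clear] — {back_panel, drawer_front, rail}
4. foot@(0, 0) [-x clear] — {back_panel, drawer_front, foot, rail}
5. runner@(1, 3) [-x clear] — {back_panel, drawer_front, foot, rail, runner}
6. side_panel@(0, 1) — +x/-y all obstructed ⇒ blocked

Invalid at step 6 (blocked)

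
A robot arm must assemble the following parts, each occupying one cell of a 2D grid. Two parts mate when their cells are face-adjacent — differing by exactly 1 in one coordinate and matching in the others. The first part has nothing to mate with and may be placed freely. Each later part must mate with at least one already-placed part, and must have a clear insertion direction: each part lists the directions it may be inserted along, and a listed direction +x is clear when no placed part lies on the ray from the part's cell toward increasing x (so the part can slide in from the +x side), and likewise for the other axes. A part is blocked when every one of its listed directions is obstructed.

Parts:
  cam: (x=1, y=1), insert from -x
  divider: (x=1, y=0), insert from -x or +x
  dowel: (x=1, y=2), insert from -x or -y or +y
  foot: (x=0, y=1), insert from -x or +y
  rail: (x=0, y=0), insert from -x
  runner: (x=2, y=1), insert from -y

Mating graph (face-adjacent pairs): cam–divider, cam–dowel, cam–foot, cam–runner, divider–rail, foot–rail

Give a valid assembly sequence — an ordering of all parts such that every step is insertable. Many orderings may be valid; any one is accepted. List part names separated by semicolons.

dowel; cam; divider; rail; runner; foot

1. dowel@(1, 2) [-x clear] — {dowel}
2. cam@(1, 1) [-x clear] — {cam, dowel}
3. divider@(1, 0) [-x clear] — {cam, divider, dowel}
4. rail@(0, 0) [-x clear] — {cam, divider, dowel, rail}
5. runner@(2, 1) [-y clear] — {cam, divider, dowel, rail, runner}
6. foot@(0, 1) [-x clear] — {cam, divider, dowel, foot, rail, runner}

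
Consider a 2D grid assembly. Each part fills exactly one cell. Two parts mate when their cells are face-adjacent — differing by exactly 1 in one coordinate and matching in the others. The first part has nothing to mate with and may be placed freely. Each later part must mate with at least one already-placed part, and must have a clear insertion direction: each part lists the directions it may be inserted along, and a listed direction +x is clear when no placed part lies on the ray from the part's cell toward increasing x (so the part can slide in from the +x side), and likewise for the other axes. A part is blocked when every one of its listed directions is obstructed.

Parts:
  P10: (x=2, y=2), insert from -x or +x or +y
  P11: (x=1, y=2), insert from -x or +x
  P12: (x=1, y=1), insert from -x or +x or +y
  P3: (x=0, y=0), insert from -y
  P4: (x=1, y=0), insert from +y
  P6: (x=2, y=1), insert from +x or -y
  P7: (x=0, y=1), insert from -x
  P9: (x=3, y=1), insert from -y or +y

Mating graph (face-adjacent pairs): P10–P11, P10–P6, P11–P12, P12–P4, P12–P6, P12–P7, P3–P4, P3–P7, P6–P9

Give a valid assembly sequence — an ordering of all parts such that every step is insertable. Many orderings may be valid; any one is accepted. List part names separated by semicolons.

P3; P7; P4; P12; P11; P6; P9; P10

1. P3@(0, 0) [-y clear] — {P3}
2. P7@(0, 1) [-x clear] — {P3, P7}
3. P4@(1, 0) [+y clear] — {P3, P4, P7}
4. P12@(1, 1) [+x clear] — {P12, P3, P4, P7}
5. P11@(1, 2) [-x clear] — {P11, P12, P3, P4, P7}
6. P6@(2, 1) [+x clear] — {P11, P12, P3, P4, P6, P7}
7. P9@(3, 1) [-y clear] — {P11, P12, P3, P4, P6, P7, P9}
8. P10@(2, 2) [+x clear] — {P10, P11, P12, P3, P4, P6, P7, P9}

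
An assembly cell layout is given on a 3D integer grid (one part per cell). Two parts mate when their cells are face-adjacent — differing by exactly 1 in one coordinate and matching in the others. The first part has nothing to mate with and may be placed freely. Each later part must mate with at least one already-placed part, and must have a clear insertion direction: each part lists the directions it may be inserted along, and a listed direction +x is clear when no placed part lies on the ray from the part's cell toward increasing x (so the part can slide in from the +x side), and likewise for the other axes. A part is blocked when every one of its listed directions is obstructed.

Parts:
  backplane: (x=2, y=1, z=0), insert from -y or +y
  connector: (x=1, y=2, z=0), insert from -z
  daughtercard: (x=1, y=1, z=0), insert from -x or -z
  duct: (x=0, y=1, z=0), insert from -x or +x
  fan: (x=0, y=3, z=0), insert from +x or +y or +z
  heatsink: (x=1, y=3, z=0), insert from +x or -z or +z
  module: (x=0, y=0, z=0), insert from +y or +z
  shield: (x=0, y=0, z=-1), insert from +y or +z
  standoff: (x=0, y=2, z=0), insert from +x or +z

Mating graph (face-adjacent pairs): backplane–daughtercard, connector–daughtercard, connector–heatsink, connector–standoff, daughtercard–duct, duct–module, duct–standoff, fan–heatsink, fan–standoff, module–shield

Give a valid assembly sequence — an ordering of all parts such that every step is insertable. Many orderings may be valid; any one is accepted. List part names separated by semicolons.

duct; daughtercard; module; shield; connector; heatsink; fan; backplane; standoff

1. duct@(0, 1, 0) [-x clear] — {duct}
2. daughtercard@(1, 1, 0) [-z clear] — {daughtercard, duct}
3. module@(0, 0, 0) [+z clear] — {daughtercard, duct, module}
4. shield@(0, 0, -1) [+y clear] — {daughtercard, duct, module, shield}
5. connector@(1, 2, 0) [-z clear] — {connector, daughtercard, duct, module, shield}
6. heatsink@(1, 3, 0) [+x clear] — {connector, daughtercard, duct, heatsink, module, shield}
7. fan@(0, 3, 0) [+y clear] — {connector, daughtercard, duct, fan, heatsink, module, shield}
8. backplane@(2, 1, 0) [-y clear] — {backplane, connector, daughtercard, duct, fan, heatsink, module, shield}
9. standoff@(0, 2, 0) [+z clear] — {backplane, connector, daughtercard, duct, fan, heatsink, module, shield, standoff}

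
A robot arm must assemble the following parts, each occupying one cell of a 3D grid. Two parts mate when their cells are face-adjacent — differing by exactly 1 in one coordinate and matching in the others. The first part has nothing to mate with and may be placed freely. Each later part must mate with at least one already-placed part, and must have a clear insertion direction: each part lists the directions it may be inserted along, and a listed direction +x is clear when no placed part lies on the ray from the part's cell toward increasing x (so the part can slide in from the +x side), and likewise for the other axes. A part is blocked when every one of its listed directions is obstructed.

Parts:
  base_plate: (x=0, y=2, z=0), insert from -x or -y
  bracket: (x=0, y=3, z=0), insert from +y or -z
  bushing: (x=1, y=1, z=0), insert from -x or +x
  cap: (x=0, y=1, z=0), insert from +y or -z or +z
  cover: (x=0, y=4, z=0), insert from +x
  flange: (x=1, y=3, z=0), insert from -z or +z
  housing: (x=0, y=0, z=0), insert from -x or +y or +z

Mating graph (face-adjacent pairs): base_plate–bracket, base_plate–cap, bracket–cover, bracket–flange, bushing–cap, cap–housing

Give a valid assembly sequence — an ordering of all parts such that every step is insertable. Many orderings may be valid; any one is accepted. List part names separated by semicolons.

cover; bracket; flange; base_plate; cap; housing; bushing

1. cover@(0, 4, 0) [+x clear] — {cover}
2. bracket@(0, 3, 0) [-z clear] — {bracket, cover}
3. flange@(1, 3, 0) [-z clear] — {bracket, cover, flange}
4. base_plate@(0, 2, 0) [-x clear] — {base_plate, bracket, cover, flange}
5. cap@(0, 1, 0) [-z clear] — {base_plate, bracket, cap, cover, flange}
6. housing@(0, 0, 0) [-x clear] — {base_plate, bracket, cap, cover, flange, housing}
7. bushing@(1, 1, 0) [+x clear] — {base_plate, bracket, bushing, cap, cover, flange, housing}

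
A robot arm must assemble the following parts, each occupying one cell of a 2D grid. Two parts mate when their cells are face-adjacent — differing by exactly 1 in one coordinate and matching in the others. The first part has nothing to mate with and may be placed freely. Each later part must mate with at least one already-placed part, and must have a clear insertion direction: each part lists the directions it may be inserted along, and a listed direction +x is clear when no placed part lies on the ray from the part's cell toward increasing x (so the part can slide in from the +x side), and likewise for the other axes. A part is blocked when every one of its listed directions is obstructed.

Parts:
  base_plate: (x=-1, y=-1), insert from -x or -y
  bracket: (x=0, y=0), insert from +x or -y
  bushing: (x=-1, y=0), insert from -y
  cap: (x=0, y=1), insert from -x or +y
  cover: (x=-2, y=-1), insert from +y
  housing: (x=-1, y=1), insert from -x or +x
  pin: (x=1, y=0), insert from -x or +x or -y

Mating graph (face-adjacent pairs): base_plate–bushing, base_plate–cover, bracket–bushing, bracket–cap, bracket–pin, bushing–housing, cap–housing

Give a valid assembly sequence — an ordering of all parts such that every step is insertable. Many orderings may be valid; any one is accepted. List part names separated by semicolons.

housing; bushing; bracket; pin; base_plate; cover; cap

1. housing@(-1, 1) [-x clear] — {housing}
2. bushing@(-1, 0) [-y clear] — {bushing, housing}
3. bracket@(0, 0) [+x clear] — {bracket, bushing, housing}
4. pin@(1, 0) [+x clear] — {bracket, bushing, housing, pin}
5. base_plate@(-1, -1) [-x clear] — {base_plate, bracket, bushing, housing, pin}
6. cover@(-2, -1) [+y clear] — {base_plate, bracket, bushing, cover, housing, pin}
7. cap@(0, 1) [+y clear] — {base_plate, bracket, bushing, cap, cover, housing, pin}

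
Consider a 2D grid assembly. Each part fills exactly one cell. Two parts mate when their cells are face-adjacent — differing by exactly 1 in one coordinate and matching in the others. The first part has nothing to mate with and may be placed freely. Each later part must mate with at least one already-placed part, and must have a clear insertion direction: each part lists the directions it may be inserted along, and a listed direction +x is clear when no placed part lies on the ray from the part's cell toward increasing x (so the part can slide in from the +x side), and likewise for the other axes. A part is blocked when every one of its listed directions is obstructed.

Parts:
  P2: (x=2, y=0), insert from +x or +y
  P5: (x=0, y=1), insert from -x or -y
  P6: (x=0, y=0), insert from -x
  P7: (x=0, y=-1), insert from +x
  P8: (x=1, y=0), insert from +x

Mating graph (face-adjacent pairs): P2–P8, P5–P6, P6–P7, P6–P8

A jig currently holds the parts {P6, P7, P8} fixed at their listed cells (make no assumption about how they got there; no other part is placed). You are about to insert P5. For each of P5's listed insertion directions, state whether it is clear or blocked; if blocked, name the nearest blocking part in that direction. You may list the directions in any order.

-x: ray from P5(0, 1) has no placed part ⇒ clear
-y: nearest on ray is P6@(0, 0) ⇒ blocked

-x: clear; -y: blocked by P6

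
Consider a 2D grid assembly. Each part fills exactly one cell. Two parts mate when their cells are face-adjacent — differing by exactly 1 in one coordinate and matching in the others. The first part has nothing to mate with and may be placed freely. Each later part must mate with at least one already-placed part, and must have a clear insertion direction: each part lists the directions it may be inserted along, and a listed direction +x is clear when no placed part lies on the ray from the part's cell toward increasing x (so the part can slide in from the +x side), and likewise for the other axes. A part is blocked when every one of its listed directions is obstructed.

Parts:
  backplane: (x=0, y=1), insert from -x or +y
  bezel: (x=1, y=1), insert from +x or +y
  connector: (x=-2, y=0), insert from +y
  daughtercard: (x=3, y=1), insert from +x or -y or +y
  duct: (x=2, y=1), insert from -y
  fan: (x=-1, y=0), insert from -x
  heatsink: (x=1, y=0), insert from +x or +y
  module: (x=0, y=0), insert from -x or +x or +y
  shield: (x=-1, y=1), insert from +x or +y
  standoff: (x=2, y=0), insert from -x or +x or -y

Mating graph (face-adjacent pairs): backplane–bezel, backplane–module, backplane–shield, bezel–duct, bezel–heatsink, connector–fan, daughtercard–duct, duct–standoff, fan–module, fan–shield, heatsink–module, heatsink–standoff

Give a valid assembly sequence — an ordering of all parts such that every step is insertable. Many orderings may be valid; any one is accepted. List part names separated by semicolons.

daughtercard; duct; standoff; heatsink; module; bezel; fan; connector; shield; backplane

1. daughtercard@(3, 1) [+x clear] — {daughtercard}
2. duct@(2, 1) [-y clear] — {daughtercard, duct}
3. standoff@(2, 0) [-x clear] — {daughtercard, duct, standoff}
4. heatsink@(1, 0) [+y clear] — {daughtercard, duct, heatsink, standoff}
5. module@(0, 0) [-x clear] — {daughtercard, duct, heatsink, module, standoff}
6. bezel@(1, 1) [+y clear] — {bezel, daughtercard, duct, heatsink, module, standoff}
7. fan@(-1, 0) [-x clear] — {bezel, daughtercard, duct, fan, heatsink, module, standoff}
8. connector@(-2, 0) [+y clear] — {bezel, connector, daughtercard, duct, fan, heatsink, module, standoff}
9. shield@(-1, 1) [+y clear] — {bezel, connector, daughtercard, duct, fan, heatsink, module, shield, standoff}
10. backplane@(0, 1) [+y clear] — {backplane, bezel, connector, daughtercard, duct, fan, heatsink, module, shield, standoff}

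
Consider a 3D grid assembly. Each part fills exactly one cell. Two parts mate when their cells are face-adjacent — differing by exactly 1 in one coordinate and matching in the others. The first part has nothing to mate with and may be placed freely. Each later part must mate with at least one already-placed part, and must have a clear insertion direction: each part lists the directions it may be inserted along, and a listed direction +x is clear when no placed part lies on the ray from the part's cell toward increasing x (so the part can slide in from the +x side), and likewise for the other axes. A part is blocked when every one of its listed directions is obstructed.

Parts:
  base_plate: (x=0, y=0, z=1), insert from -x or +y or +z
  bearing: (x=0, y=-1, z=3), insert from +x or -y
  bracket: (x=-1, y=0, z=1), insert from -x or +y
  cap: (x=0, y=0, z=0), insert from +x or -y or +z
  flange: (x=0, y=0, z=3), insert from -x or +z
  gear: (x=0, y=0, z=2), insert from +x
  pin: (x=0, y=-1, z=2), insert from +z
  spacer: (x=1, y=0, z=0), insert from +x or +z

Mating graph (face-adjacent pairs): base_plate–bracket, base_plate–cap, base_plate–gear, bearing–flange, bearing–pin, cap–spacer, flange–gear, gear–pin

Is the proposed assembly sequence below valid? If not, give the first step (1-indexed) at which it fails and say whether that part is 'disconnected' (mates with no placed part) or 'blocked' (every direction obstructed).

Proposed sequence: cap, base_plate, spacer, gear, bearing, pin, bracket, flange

1. cap@(0, 0, 0) [+x clear] — {cap}
2. base_plate@(0, 0, 1) [-x clear] — {base_plate, cap}
3. spacer@(1, 0, 0) [+x clear] — {base_plate, cap, spacer}
4. gear@(0, 0, 2) [+x clear] — {base_plate, cap, gear, spacer}
5. bearing@(0, -1, 3) — no placed neighbour ⇒ disconnected

Invalid at step 5 (disconnected)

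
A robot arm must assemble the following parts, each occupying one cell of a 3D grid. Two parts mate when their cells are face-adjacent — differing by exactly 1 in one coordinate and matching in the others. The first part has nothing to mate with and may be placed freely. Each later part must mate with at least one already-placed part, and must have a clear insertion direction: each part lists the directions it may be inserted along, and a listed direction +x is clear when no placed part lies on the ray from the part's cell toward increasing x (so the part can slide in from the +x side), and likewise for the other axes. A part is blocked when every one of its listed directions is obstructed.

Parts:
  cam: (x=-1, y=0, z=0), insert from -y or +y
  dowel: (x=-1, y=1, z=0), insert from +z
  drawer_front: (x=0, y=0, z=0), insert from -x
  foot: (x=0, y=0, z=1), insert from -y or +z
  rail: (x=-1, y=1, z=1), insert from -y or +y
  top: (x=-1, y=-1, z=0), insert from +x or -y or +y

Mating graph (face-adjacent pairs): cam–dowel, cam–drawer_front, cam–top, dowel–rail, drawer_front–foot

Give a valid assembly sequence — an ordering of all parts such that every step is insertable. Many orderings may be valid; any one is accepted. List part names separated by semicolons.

foot; drawer_front; cam; top; dowel; rail

1. foot@(0, 0, 1) [-y clear] — {foot}
2. drawer_front@(0, 0, 0) [-x clear] — {drawer_front, foot}
3. cam@(-1, 0, 0) [-y clear] — {cam, drawer_front, foot}
4. top@(-1, -1, 0) [+x clear] — {cam, drawer_front, foot, top}
5. dowel@(-1, 1, 0) [+z clear] — {cam, dowel, drawer_front, foot, top}
6. rail@(-1, 1, 1) [-y clear] — {cam, dowel, drawer_front, foot, rail, top}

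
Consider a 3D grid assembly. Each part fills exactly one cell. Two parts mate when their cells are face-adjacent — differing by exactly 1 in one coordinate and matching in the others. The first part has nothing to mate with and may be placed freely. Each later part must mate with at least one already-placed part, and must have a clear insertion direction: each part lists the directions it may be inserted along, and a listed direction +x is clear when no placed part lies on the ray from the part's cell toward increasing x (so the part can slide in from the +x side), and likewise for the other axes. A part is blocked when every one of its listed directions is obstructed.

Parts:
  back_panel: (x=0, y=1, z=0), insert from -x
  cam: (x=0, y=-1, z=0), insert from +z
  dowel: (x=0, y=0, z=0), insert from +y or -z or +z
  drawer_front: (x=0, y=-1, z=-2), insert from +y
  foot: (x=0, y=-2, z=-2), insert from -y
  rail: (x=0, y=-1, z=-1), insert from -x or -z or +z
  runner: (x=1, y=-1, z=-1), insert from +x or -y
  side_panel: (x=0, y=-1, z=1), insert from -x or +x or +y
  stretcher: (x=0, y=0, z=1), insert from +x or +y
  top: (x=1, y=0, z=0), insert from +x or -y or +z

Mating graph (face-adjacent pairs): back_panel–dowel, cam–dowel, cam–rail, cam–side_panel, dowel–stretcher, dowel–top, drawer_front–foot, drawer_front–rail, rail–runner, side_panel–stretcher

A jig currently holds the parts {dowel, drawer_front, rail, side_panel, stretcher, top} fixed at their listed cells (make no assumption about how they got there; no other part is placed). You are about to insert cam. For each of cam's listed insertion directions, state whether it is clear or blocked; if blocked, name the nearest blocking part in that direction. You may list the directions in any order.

+z: nearest on ray is side_panel@(0, -1, 1) ⇒ blocked

+z: blocked by side_panel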